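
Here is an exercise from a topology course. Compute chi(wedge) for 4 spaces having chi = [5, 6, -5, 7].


chi(A v B) = chi(A) + chi(B) - 1 (one point identified).
For 4 spaces: chi = (sum chi_i) - (4 - 1).
sum = 13; chi = 13 - 3 = 10

10


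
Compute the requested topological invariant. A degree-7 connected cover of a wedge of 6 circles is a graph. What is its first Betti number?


Nielsen-Schreier: an index-n subgroup of F_r is free of rank 1 + n(r-1).
Equivalently: chi(cover) = n*chi(base); chi(vee_r S^1) = 1 - 6 = -5.
chi(E) = 7*(-5) = -35; rank = 1 - chi(E) = 1 - (-35) = 36.
rank = 1 + 7*(6-1) = 1 + 35 = 36

36


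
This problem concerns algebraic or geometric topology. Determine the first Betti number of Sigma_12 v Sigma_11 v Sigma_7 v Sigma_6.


For a wedge X v Y: reduced H_k(X v Y) = H_k(X) + H_k(Y).
Each Sigma_g contributes b_1 = 2g.
b_1 = 24 + 22 + 14 + 12 = 72

72


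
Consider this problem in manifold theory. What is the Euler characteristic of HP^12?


HP^12 has one cell in each dimension 0, 4, ..., 4*12 (12+1 cells, all even-dim).
chi = 12 + 1 = 13

13


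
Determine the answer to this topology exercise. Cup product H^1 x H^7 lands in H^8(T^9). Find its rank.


Cup product: H^p x H^q -> H^{p+q}; here p+q = 1+7 = 8.
rank H^k(T^n) = C(n,k).
C(9,8) = 9

9


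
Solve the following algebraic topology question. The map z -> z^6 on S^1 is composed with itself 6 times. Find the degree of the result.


deg(f) = 6. Degree is multiplicative: deg(f^6) = (deg f)^6.
deg(f^6) = (6)^6 = 46656

46656


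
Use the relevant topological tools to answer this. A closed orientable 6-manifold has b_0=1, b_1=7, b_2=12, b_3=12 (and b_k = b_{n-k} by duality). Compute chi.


By Poincare duality b_k = b_{6-k}, so full Betti numbers: b_0=1, b_1=7, b_2=12, b_3=12, b_4=12, b_5=7, b_6=1.
chi = sum (-1)^k b_k = 0

0


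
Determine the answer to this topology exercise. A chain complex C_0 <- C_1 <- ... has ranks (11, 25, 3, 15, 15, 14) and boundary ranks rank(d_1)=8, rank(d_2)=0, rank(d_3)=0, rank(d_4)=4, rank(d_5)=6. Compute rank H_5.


rank H_k = rank(ker d_k) - rank(im d_{k+1}).
rank(ker d_5) = rank(C_5) - rank(d_5) = 14 - 6 = 8.
rank(im d_{5+1}) = 0.
rank H_5 = 8 - 0 = 8

8


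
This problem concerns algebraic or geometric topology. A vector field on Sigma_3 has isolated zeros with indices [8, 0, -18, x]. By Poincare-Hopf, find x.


Poincare-Hopf: sum of indices = chi(M).
chi(Sigma_3) = 2 - 2*3 = -4.
Sum of known indices = -10.
x = chi - (sum known) = -4 - (-10) = 6

6


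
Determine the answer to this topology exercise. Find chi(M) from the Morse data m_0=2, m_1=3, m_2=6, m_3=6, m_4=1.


Morse theory: chi(M) = sum_k (-1)^k m_k where m_k = #(index-k critical points).
= (2) + (-3) + (6) + (-6) + (1) = 0

0


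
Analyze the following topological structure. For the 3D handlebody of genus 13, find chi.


A genus-g handlebody deformation retracts to a wedge of g circles.
chi(vee_g S^1) = 1 - g.
chi(H_13) = 1 - 13 = -12

-12


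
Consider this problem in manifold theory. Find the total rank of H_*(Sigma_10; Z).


For Sigma_10: b_0 = 1, b_1 = 2g = 20, b_2 = 1.
Total = 1 + 20 + 1 = 22

22


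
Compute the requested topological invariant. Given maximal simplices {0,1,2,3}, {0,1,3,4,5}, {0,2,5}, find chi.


Enumerate all faces; f-vector: f_0=6, f_1=14, f_2=14, f_3=6, f_4=1.
chi = sum (-1)^k f_k = 1

1


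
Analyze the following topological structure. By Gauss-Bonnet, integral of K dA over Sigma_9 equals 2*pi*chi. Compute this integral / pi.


Gauss-Bonnet: integral K dA = 2*pi*chi(M).
chi(Sigma_9) = 2 - 2*9 = -16.
(integral K dA)/pi = 2*chi = 2*(-16) = -32

-32


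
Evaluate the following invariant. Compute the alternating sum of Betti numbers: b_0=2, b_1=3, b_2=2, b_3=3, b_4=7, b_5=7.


chi = sum_k (-1)^k b_k.
= (2) + (-3) + (2) + (-3) + (7) + (-7)
= -2

-2


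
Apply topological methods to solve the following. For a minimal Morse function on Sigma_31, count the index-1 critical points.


A perfect Morse function has m_k = b_k.
For Sigma_31: b_0=1, b_1=2g=62, b_2=1.
Saddles m_1 = 2g = 62

62


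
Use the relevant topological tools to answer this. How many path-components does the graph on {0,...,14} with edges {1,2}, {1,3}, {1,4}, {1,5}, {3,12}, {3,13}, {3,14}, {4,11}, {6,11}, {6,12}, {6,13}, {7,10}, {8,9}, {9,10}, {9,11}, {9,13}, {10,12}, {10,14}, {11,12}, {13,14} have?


Run DFS/union-find over 15 vertices.
V = 15, E = 20.
Number of components = 2

2


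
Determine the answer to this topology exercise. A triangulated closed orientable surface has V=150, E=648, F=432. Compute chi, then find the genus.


chi = V - E + F = 150 - 648 + 432 = -66
For orientable closed surface: chi = 2 - 2g, so g = (2 - chi)/2.
g = (2 - (-66)) / 2 = 68 / 2 = 34

34


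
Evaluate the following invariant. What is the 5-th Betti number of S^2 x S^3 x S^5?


Each S^d has Poincare polynomial 1 + t^d.
The product S^2 x S^3 x S^5 has Poincare polynomial prod(1+t^d_i).
Expanding: b_0=1, b_2=1, b_3=1, b_5=2, b_7=1, b_8=1, b_10=1.
b_5 = 2

2


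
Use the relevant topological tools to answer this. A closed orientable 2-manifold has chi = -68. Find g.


chi = 2 - 2g for closed orientable surfaces.
-68 = 2 - 2g
2g = 2 - (-68) = 70
g = 35

35


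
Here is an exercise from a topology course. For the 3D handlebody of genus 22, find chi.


A genus-g handlebody deformation retracts to a wedge of g circles.
chi(vee_g S^1) = 1 - g.
chi(H_22) = 1 - 22 = -21

-21


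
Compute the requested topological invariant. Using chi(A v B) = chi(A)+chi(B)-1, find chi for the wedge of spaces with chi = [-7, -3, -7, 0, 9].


chi(A v B) = chi(A) + chi(B) - 1 (one point identified).
For 5 spaces: chi = (sum chi_i) - (5 - 1).
sum = -8; chi = -8 - 4 = -12

-12


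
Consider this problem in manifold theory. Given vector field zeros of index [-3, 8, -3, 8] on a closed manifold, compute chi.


Poincare-Hopf: chi(M) = sum of indices of zeros.
chi = (-3) + (8) + (-3) + (8) = 10

10


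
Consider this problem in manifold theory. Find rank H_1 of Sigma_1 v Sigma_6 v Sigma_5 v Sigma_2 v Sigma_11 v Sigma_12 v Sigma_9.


For a wedge X v Y: reduced H_k(X v Y) = H_k(X) + H_k(Y).
Each Sigma_g contributes b_1 = 2g.
b_1 = 2 + 12 + 10 + 4 + 22 + 24 + 18 = 92

92


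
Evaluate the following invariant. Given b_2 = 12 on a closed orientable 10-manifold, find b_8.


Poincare duality for closed orientable n-manifolds: b_k = b_{n-k}.
Here n = 10, so b_8 = b_2 = 12

12


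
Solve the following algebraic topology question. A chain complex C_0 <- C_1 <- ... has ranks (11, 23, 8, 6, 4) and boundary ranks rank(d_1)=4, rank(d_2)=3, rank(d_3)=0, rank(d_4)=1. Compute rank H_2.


rank H_k = rank(ker d_k) - rank(im d_{k+1}).
rank(ker d_2) = rank(C_2) - rank(d_2) = 8 - 3 = 5.
rank(im d_{2+1}) = 0.
rank H_2 = 5 - 0 = 5

5


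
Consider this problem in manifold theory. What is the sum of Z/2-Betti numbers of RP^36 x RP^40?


dim H^*(RP^n; Z/2) = n+1 (one Z/2 in each degree 0..n).
Total Betti number is multiplicative.
Total = (36+1) * (40+1) = 37 * 41 = 1517

1517


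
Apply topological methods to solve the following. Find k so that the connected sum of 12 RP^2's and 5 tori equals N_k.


Since a >= 1, the sum is non-orientable; each T^2 can be replaced by RP^2 # RP^2 (since T^2#RP^2 = 3RP^2).
Total crosscaps k = 12 + 2*5 = 22.
Check via chi: chi = 12*1 + 5*0 - (12+5-1)*2 = -20 = 2 - k = -20. Consistent.

22


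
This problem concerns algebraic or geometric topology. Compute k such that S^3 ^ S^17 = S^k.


S^m ^ S^n = S^{m+n}.
k = 3 + 17 = 20

20


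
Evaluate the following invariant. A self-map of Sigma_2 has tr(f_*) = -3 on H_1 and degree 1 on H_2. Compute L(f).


L(f) = tr(f_0*) - tr(f_1*) + tr(f_2*).
= 1 - (-3) + (1)
= 5

5


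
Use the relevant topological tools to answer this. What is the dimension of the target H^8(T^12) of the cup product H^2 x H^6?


Cup product: H^p x H^q -> H^{p+q}; here p+q = 2+6 = 8.
rank H^k(T^n) = C(n,k).
C(12,8) = 495

495


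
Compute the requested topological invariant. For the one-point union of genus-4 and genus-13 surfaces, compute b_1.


For a wedge: H_1(A v B) = H_1(A) + H_1(B).
b_1(Sigma_4) = 8, b_1(Sigma_13) = 26.
b_1 = 8 + 26 = 34

34


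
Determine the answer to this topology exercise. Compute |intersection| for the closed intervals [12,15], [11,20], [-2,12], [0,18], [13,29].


Intersection = [max(a_i), min(b_i)] = [13, 12].
Since 13 > 12, the intersection is empty.
Length = 0

0


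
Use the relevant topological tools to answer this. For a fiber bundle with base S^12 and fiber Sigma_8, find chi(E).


chi(S^12) = 2 (n even), chi(Sigma_8) = 2 - 2*8 = -14.
chi(E) = 2 * (-14) = -28

-28


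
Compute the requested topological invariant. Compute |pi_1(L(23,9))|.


pi_1(L(p,q)) = Z/pZ for any q coprime to p.
|pi_1(L(23,9))| = 23

23


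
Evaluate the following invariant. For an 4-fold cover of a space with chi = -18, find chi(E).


For a finite covering: chi(E) = (number of sheets) * chi(B).
chi(E) = 4 * (-18) = -72

-72


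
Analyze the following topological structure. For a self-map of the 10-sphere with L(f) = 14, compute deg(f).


L(f) = 1 + (-1)^10 deg(f) on S^10.
14 = 1 + (-1)^10 * deg(f)
(-1)^10 * deg(f) = 13
deg(f) = 13

13


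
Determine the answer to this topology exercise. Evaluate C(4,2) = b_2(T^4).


By the Kunneth formula, b_k(T^n) = C(n,k).
b_2(T^4) = C(4,2).
C(4,2) = 4!/(2!*2!) = 6

6


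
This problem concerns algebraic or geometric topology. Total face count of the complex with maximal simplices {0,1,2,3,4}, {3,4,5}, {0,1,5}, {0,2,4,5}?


Each maximal simplex on m vertices has 2^m - 1 nonempty faces.
Take the union (dedupe shared faces).
Total distinct faces = 43

43


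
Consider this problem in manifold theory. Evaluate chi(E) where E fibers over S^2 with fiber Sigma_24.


chi(S^2) = 2 (n even), chi(Sigma_24) = 2 - 2*24 = -46.
chi(E) = 2 * (-46) = -92

-92


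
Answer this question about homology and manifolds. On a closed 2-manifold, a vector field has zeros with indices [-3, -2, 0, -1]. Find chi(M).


Poincare-Hopf: chi(M) = sum of indices of zeros.
chi = (-3) + (-2) + (0) + (-1) = -6

-6


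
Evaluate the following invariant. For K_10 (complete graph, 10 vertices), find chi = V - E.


K_10: V = 10, E = C(10,2) = 45.
chi = V - E = 10 - 45 = -35

-35


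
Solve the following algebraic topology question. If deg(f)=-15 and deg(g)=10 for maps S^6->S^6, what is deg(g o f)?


Degree is multiplicative under composition: deg(g o f) = deg(g) * deg(f).
= 10 * -15 = -150

-150


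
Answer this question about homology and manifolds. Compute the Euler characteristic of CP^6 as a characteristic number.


For any closed oriented manifold, <e(TM),[M]> = chi(M).
chi(CP^6) = 6+1 = 7

7


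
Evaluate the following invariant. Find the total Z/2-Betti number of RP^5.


H^k(RP^5; Z/2) = Z/2 for each 0 <= k <= 5.
Total dimension = 5 + 1 = 6

6


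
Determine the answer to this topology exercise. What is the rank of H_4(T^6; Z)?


By the Kunneth formula, b_k(T^n) = C(n,k).
b_4(T^6) = C(6,4).
C(6,4) = 6!/(4!*2!) = 15

15


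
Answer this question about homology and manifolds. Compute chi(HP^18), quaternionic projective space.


HP^18 has one cell in each dimension 0, 4, ..., 4*18 (18+1 cells, all even-dim).
chi = 18 + 1 = 19

19


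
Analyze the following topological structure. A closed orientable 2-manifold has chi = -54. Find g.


chi = 2 - 2g for closed orientable surfaces.
-54 = 2 - 2g
2g = 2 - (-54) = 56
g = 28

28


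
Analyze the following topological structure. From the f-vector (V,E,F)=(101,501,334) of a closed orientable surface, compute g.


chi = V - E + F = 101 - 501 + 334 = -66
For orientable closed surface: chi = 2 - 2g, so g = (2 - chi)/2.
g = (2 - (-66)) / 2 = 68 / 2 = 34

34


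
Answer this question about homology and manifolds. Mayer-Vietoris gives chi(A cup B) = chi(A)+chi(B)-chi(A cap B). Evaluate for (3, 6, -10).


chi(A cup B) = chi(A) + chi(B) - chi(A cap B)
= 3 + (6) - (-10)
= 19

19


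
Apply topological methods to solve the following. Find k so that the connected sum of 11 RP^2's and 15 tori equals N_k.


Since a >= 1, the sum is non-orientable; each T^2 can be replaced by RP^2 # RP^2 (since T^2#RP^2 = 3RP^2).
Total crosscaps k = 11 + 2*15 = 41.
Check via chi: chi = 11*1 + 15*0 - (11+15-1)*2 = -39 = 2 - k = -39. Consistent.

41


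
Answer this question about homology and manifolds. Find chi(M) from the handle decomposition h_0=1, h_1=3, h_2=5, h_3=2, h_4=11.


Handles of index k contribute (-1)^k to chi (same as CW cells).
chi = (1) + (-3) + (5) + (-2) + (11) = 12

12


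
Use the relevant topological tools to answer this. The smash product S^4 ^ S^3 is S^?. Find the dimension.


S^m ^ S^n = S^{m+n}.
k = 4 + 3 = 7

7


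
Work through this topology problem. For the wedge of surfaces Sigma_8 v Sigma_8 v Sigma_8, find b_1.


For a wedge X v Y: reduced H_k(X v Y) = H_k(X) + H_k(Y).
Each Sigma_g contributes b_1 = 2g.
b_1 = 16 + 16 + 16 = 48

48


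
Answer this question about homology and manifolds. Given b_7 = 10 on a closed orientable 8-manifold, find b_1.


Poincare duality for closed orientable n-manifolds: b_k = b_{n-k}.
Here n = 8, so b_1 = b_7 = 10

10


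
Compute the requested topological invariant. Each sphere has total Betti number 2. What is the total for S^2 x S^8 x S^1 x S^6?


Total Betti number is multiplicative under products.
Each S^d (d>=1) has total Betti number 2.
There are 4 sphere factors.
Total = 2^4 = 16

16


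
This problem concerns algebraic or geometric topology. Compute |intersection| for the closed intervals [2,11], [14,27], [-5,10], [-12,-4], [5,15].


Intersection = [max(a_i), min(b_i)] = [14, -4].
Since 14 > -4, the intersection is empty.
Length = 0

0


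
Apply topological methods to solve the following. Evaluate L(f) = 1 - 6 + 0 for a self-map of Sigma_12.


L(f) = tr(f_0*) - tr(f_1*) + tr(f_2*).
= 1 - (6) + (0)
= -5

-5


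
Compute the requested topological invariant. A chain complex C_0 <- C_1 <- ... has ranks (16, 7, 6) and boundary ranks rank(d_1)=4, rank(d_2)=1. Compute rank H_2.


rank H_k = rank(ker d_k) - rank(im d_{k+1}).
rank(ker d_2) = rank(C_2) - rank(d_2) = 6 - 1 = 5.
rank(im d_{2+1}) = 0.
rank H_2 = 5 - 0 = 5

5


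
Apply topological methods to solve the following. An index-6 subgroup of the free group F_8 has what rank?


Nielsen-Schreier: an index-n subgroup of F_r is free of rank 1 + n(r-1).
Equivalently: chi(cover) = n*chi(base); chi(vee_r S^1) = 1 - 8 = -7.
chi(E) = 6*(-7) = -42; rank = 1 - chi(E) = 1 - (-42) = 43.
rank = 1 + 6*(8-1) = 1 + 42 = 43

43


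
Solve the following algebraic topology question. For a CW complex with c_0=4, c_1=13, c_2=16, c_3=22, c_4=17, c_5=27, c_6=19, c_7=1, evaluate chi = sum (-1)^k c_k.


chi = sum_k (-1)^k c_k.
= (-1)^0*4 + (-1)^1*13 + (-1)^2*16 + (-1)^3*22 + (-1)^4*17 + (-1)^5*27 + (-1)^6*19 + (-1)^7*1
= (4) + (-13) + (16) + (-22) + (17) + (-27) + (19) + (-1)
= -7

-7


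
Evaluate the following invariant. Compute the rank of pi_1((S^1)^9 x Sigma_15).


pi_1(A x B) = pi_1(A) x pi_1(B); rank of abelianization = b_1.
b_1(T^9) = 9, b_1(Sigma_15) = 2*15 = 30.
b_1(product) = 9 + 30 = 39

39


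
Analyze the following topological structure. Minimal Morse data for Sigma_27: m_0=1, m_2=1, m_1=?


A perfect Morse function has m_k = b_k.
For Sigma_27: b_0=1, b_1=2g=54, b_2=1.
Saddles m_1 = 2g = 54

54


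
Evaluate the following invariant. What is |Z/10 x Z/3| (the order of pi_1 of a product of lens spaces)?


pi_1(X x Y) = pi_1(X) x pi_1(Y).
pi_1(L(10,1)) = Z/10, pi_1(L(3,1)) = Z/3.
|Z/10 x Z/3| = 10 * 3 = 30

30


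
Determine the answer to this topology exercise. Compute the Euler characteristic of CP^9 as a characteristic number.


For any closed oriented manifold, <e(TM),[M]> = chi(M).
chi(CP^9) = 9+1 = 10

10


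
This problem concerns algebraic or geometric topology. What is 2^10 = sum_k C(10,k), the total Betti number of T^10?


b_k(T^10) = C(10,k), so the sum over k is sum_k C(10,k) = 2^10.
Total = 2^10 = 1024

1024


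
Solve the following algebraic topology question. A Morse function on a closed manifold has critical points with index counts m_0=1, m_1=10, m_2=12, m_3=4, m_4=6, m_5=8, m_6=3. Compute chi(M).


Morse theory: chi(M) = sum_k (-1)^k m_k where m_k = #(index-k critical points).
= (1) + (-10) + (12) + (-4) + (6) + (-8) + (3) = 0

0


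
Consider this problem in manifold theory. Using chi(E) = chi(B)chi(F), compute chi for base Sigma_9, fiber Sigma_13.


For a fiber bundle F -> E -> B (with CW structure): chi(E) = chi(B) * chi(F).
chi(Sigma_9) = -16, chi(Sigma_13) = -24.
chi(E) = (-16) * (-24) = 384

384


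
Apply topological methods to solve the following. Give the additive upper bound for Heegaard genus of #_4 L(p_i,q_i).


Heegaard genus satisfies g(A#B) <= g(A) + g(B).
Each lens space has g = 1.
Upper bound: 4 * 1 = 4

4


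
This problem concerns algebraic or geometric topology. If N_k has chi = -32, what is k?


chi = 2 - k for closed non-orientable surfaces with k crosscaps.
-32 = 2 - k
k = 2 - (-32) = 34

34


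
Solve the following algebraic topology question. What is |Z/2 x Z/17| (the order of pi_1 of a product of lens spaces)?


pi_1(X x Y) = pi_1(X) x pi_1(Y).
pi_1(L(2,1)) = Z/2, pi_1(L(17,1)) = Z/17.
|Z/2 x Z/17| = 2 * 17 = 34

34


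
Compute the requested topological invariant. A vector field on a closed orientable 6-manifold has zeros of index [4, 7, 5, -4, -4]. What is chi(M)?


Poincare-Hopf: chi(M) = sum of indices of zeros.
chi = (4) + (7) + (5) + (-4) + (-4) = 8

8


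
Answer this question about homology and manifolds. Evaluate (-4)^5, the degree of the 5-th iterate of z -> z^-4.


deg(f) = -4. Degree is multiplicative: deg(f^5) = (deg f)^5.
deg(f^5) = (-4)^5 = -1024

-1024


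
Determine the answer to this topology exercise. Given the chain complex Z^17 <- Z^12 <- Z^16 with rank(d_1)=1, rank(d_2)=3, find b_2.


rank H_k = rank(ker d_k) - rank(im d_{k+1}).
rank(ker d_2) = rank(C_2) - rank(d_2) = 16 - 3 = 13.
rank(im d_{2+1}) = 0.
rank H_2 = 13 - 0 = 13

13


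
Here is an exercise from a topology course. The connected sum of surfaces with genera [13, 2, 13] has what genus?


Genus is additive under connected sum of orientable surfaces.
g = 13 + 2 + 13 = 28

28


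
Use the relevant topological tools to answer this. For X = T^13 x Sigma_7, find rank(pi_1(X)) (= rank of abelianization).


pi_1(A x B) = pi_1(A) x pi_1(B); rank of abelianization = b_1.
b_1(T^13) = 13, b_1(Sigma_7) = 2*7 = 14.
b_1(product) = 13 + 14 = 27

27


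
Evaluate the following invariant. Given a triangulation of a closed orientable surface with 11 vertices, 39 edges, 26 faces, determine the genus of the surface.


chi = V - E + F = 11 - 39 + 26 = -2
For orientable closed surface: chi = 2 - 2g, so g = (2 - chi)/2.
g = (2 - (-2)) / 2 = 4 / 2 = 2

2


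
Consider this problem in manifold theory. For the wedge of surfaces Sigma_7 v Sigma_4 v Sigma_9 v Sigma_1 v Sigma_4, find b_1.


For a wedge X v Y: reduced H_k(X v Y) = H_k(X) + H_k(Y).
Each Sigma_g contributes b_1 = 2g.
b_1 = 14 + 8 + 18 + 2 + 8 = 50

50


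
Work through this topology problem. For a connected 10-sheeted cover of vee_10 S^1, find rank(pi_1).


Nielsen-Schreier: an index-n subgroup of F_r is free of rank 1 + n(r-1).
Equivalently: chi(cover) = n*chi(base); chi(vee_r S^1) = 1 - 10 = -9.
chi(E) = 10*(-9) = -90; rank = 1 - chi(E) = 1 - (-90) = 91.
rank = 1 + 10*(10-1) = 1 + 90 = 91

91


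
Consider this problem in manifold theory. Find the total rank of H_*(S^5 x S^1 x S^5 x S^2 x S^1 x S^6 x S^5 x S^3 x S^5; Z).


Total Betti number is multiplicative under products.
Each S^d (d>=1) has total Betti number 2.
There are 9 sphere factors.
Total = 2^9 = 512

512


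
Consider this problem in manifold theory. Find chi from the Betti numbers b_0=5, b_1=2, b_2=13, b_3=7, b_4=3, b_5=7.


chi = sum_k (-1)^k b_k.
= (5) + (-2) + (13) + (-7) + (3) + (-7)
= 5

5


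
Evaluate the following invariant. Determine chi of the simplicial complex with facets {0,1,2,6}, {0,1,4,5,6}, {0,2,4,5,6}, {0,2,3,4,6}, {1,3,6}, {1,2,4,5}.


Enumerate all faces; f-vector: f_0=7, f_1=20, f_2=27, f_3=15, f_4=3.
chi = sum (-1)^k f_k = 2

2


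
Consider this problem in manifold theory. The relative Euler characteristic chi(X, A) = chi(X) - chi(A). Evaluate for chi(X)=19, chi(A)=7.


Relative Euler characteristic: chi(X, A) = chi(X) - chi(A).
= 19 - (7) = 12

12


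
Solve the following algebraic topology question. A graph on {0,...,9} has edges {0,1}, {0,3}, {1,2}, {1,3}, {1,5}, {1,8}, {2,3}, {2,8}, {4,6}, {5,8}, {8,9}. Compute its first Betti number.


b_1 = E - V + (number of components).
E = 11, V = 10, components = 3.
b_1 = 11 - 10 + 3 = 4

4


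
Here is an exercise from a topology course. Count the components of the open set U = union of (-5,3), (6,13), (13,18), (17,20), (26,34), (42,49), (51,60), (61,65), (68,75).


Sort and merge overlapping open intervals.
Merged: (-5,3), (6,13), (13,20), (26,34), (42,49), (51,60), (61,65), (68,75).
Number of components = 8

8


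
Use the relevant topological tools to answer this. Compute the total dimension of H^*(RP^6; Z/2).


H^k(RP^6; Z/2) = Z/2 for each 0 <= k <= 6.
Total dimension = 6 + 1 = 7

7


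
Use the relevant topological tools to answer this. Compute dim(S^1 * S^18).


Join of spheres: S^m * S^n = S^{m+n+1}.
dim = 1 + 18 + 1 = 20

20


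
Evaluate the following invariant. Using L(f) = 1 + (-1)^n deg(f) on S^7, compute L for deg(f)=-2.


On S^7: L(f) = tr(f_0*) + (-1)^7 tr(f_7*) = 1 + (-1)^7 * deg(f).
L(f) = 1 + (-1)^7 * -2 = 1 + 2 = 3

3


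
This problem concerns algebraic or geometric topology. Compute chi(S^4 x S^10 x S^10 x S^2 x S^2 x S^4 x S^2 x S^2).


chi is multiplicative: chi(X x Y) = chi(X) chi(Y).
Each even-dim sphere has chi = 2. There are 8 factors.
chi = 2^8 = 256

256


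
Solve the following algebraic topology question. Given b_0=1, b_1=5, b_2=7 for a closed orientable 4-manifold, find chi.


By Poincare duality b_k = b_{4-k}, so full Betti numbers: b_0=1, b_1=5, b_2=7, b_3=5, b_4=1.
chi = sum (-1)^k b_k = -1

-1


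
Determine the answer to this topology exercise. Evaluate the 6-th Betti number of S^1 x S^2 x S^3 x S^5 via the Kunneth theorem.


Each S^d has Poincare polynomial 1 + t^d.
The product S^1 x S^2 x S^3 x S^5 has Poincare polynomial prod(1+t^d_i).
Expanding: b_0=1, b_1=1, b_2=1, b_3=2, b_4=1, b_5=2, b_6=2, b_7=1, b_8=2, b_9=1, b_10=1, b_11=1.
b_6 = 2

2


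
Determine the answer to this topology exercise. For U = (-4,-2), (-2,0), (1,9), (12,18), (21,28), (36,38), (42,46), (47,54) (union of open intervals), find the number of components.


Sort and merge overlapping open intervals.
Merged: (-4,-2), (-2,0), (1,9), (12,18), (21,28), (36,38), (42,46), (47,54).
Number of components = 8

8


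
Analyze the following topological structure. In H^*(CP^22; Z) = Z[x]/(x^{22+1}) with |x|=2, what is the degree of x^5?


|x| = 2 in H^*(CP^n).
|x^5| = 5 * |x| = 5 * 2 = 10

10


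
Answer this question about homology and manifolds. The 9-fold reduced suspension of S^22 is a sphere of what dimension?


Each suspension raises dimension by 1: Sigma S^n = S^{n+1}.
Sigma^9 S^22 = S^{22+9} = S^31

31


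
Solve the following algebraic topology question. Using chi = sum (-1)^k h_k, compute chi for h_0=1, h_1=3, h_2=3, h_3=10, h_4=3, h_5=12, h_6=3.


Handles of index k contribute (-1)^k to chi (same as CW cells).
chi = (1) + (-3) + (3) + (-10) + (3) + (-12) + (3) = -15

-15


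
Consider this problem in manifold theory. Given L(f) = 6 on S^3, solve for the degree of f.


L(f) = 1 + (-1)^3 deg(f) on S^3.
6 = 1 + (-1)^3 * deg(f)
(-1)^3 * deg(f) = 5
deg(f) = -5

-5


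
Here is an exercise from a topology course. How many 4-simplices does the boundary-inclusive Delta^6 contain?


Delta^6 has 6+1 vertices. A 4-face is a choice of 4+1 vertices.
f_4 = C(6+1, 4+1) = C(7,5) = 21

21


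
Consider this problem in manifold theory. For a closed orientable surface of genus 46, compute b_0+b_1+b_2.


For Sigma_46: b_0 = 1, b_1 = 2g = 92, b_2 = 1.
Total = 1 + 92 + 1 = 94

94


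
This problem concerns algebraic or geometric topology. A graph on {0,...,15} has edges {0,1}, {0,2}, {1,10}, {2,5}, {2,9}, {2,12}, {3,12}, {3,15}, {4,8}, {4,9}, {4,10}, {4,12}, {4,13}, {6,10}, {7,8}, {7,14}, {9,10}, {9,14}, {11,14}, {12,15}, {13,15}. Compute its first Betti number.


b_1 = E - V + (number of components).
E = 21, V = 16, components = 1.
b_1 = 21 - 16 + 1 = 6

6


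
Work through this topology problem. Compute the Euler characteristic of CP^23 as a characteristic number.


For any closed oriented manifold, <e(TM),[M]> = chi(M).
chi(CP^23) = 23+1 = 24

24


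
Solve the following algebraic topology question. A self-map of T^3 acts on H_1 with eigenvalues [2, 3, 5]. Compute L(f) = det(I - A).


For a torus self-map: L(f) = det(I - A) where A acts on H_1.
L(f) = (1-2) * (1-3) * (1-5) = -1 * -2 * -4 = -8

-8


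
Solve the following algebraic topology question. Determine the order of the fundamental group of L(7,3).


pi_1(L(p,q)) = Z/pZ for any q coprime to p.
|pi_1(L(7,3))| = 7

7


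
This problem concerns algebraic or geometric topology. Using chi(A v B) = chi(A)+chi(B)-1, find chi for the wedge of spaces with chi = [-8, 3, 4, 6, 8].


chi(A v B) = chi(A) + chi(B) - 1 (one point identified).
For 5 spaces: chi = (sum chi_i) - (5 - 1).
sum = 13; chi = 13 - 4 = 9

9


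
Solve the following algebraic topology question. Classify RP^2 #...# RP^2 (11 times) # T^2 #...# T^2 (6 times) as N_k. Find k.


Since a >= 1, the sum is non-orientable; each T^2 can be replaced by RP^2 # RP^2 (since T^2#RP^2 = 3RP^2).
Total crosscaps k = 11 + 2*6 = 23.
Check via chi: chi = 11*1 + 6*0 - (11+6-1)*2 = -21 = 2 - k = -21. Consistent.

23


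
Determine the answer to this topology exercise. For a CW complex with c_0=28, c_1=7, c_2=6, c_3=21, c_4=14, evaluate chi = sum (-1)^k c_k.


chi = sum_k (-1)^k c_k.
= (-1)^0*28 + (-1)^1*7 + (-1)^2*6 + (-1)^3*21 + (-1)^4*14
= (28) + (-7) + (6) + (-21) + (14)
= 20

20


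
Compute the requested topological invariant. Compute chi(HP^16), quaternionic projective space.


HP^16 has one cell in each dimension 0, 4, ..., 4*16 (16+1 cells, all even-dim).
chi = 16 + 1 = 17

17


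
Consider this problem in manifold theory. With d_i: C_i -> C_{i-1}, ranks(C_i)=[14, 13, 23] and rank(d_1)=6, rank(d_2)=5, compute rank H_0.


rank H_k = rank(ker d_k) - rank(im d_{k+1}).
rank(ker d_0) = rank(C_0) - rank(d_0) = 14 - 0 = 14.
rank(im d_{0+1}) = 6.
rank H_0 = 14 - 6 = 8

8


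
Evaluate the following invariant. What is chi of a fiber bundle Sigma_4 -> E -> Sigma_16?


For a fiber bundle F -> E -> B (with CW structure): chi(E) = chi(B) * chi(F).
chi(Sigma_16) = -30, chi(Sigma_4) = -6.
chi(E) = (-30) * (-6) = 180

180


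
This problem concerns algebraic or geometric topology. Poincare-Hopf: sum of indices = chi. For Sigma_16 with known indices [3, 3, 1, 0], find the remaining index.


Poincare-Hopf: sum of indices = chi(M).
chi(Sigma_16) = 2 - 2*16 = -30.
Sum of known indices = 7.
x = chi - (sum known) = -30 - (7) = -37

-37


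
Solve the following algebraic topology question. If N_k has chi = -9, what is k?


chi = 2 - k for closed non-orientable surfaces with k crosscaps.
-9 = 2 - k
k = 2 - (-9) = 11

11


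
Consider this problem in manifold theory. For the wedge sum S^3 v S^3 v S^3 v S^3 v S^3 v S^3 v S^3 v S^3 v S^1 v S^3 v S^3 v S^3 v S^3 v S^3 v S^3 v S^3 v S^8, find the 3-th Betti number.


For a wedge of spheres, H_k (k>0) is free on one generator per sphere of dimension k.
Spheres of dimension 3: count = 15.
b_3 = 15

15


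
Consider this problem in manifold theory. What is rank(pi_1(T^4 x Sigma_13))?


pi_1(A x B) = pi_1(A) x pi_1(B); rank of abelianization = b_1.
b_1(T^4) = 4, b_1(Sigma_13) = 2*13 = 26.
b_1(product) = 4 + 26 = 30

30


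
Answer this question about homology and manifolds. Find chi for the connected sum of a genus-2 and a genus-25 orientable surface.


chi(Sigma_2) = 2 - 2*2 = -2
chi(Sigma_25) = 2 - 2*25 = -48
For surfaces: chi(A#B) = chi(A) + chi(B) - 2.
chi = -2 + -48 - 2 = -52

-52


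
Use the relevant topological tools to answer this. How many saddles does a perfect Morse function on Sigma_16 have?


A perfect Morse function has m_k = b_k.
For Sigma_16: b_0=1, b_1=2g=32, b_2=1.
Saddles m_1 = 2g = 32

32


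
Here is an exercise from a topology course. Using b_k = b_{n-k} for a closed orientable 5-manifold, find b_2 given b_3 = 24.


Poincare duality for closed orientable n-manifolds: b_k = b_{n-k}.
Here n = 5, so b_2 = b_3 = 24

24


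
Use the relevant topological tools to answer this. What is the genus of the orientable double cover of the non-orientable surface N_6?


chi(N_6) = 2 - 6 = -4.
Double cover: chi(Sigma_g) = 2 * chi(N_6) = 2*(-4) = -8.
2 - 2g = -8, so g = (2 - (-8))/2 = 10/2 = 5

5


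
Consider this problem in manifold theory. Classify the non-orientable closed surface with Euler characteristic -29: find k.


chi = 2 - k for closed non-orientable surfaces with k crosscaps.
-29 = 2 - k
k = 2 - (-29) = 31

31


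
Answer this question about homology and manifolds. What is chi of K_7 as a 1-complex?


K_7: V = 7, E = C(7,2) = 21.
chi = V - E = 7 - 21 = -14

-14


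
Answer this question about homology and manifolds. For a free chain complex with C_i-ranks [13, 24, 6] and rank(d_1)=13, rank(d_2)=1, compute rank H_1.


rank H_k = rank(ker d_k) - rank(im d_{k+1}).
rank(ker d_1) = rank(C_1) - rank(d_1) = 24 - 13 = 11.
rank(im d_{1+1}) = 1.
rank H_1 = 11 - 1 = 10

10


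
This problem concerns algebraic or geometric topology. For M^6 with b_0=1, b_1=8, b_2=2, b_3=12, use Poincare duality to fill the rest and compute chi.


By Poincare duality b_k = b_{6-k}, so full Betti numbers: b_0=1, b_1=8, b_2=2, b_3=12, b_4=2, b_5=8, b_6=1.
chi = sum (-1)^k b_k = -22

-22


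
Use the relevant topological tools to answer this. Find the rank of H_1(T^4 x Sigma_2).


pi_1(A x B) = pi_1(A) x pi_1(B); rank of abelianization = b_1.
b_1(T^4) = 4, b_1(Sigma_2) = 2*2 = 4.
b_1(product) = 4 + 4 = 8

8


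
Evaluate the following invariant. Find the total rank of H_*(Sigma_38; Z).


For Sigma_38: b_0 = 1, b_1 = 2g = 76, b_2 = 1.
Total = 1 + 76 + 1 = 78

78


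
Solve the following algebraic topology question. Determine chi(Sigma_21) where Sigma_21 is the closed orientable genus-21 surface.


For a closed orientable surface of genus g: chi = 2 - 2g.
Here g = 21.
chi = 2 - 2*21 = 2 - 42 = -40

-40


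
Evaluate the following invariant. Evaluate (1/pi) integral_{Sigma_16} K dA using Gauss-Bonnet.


Gauss-Bonnet: integral K dA = 2*pi*chi(M).
chi(Sigma_16) = 2 - 2*16 = -30.
(integral K dA)/pi = 2*chi = 2*(-30) = -60

-60


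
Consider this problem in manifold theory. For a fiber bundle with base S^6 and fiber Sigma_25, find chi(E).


chi(S^6) = 2 (n even), chi(Sigma_25) = 2 - 2*25 = -48.
chi(E) = 2 * (-48) = -96

-96


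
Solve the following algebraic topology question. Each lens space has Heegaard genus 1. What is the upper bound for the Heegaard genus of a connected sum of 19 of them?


Heegaard genus satisfies g(A#B) <= g(A) + g(B).
Each lens space has g = 1.
Upper bound: 19 * 1 = 19

19


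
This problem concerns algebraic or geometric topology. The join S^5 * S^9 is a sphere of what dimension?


Join of spheres: S^m * S^n = S^{m+n+1}.
dim = 5 + 9 + 1 = 15

15


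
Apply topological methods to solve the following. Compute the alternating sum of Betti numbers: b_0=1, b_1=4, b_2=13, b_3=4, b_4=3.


chi = sum_k (-1)^k b_k.
= (1) + (-4) + (13) + (-4) + (3)
= 9

9


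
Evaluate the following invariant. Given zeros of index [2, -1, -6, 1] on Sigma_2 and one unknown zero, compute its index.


Poincare-Hopf: sum of indices = chi(M).
chi(Sigma_2) = 2 - 2*2 = -2.
Sum of known indices = -4.
x = chi - (sum known) = -2 - (-4) = 2

2


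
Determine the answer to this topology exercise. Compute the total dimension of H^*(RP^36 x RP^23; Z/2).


dim H^*(RP^n; Z/2) = n+1 (one Z/2 in each degree 0..n).
Total Betti number is multiplicative.
Total = (36+1) * (23+1) = 37 * 24 = 888

888


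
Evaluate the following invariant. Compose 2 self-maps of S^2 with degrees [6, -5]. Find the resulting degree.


Degree is multiplicative: deg(composition) = product of degrees.
= (6) * (-5) = -30

-30


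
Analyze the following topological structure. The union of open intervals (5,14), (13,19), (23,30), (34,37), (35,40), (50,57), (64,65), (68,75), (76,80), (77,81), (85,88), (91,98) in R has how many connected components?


Sort and merge overlapping open intervals.
Merged: (5,19), (23,30), (34,40), (50,57), (64,65), (68,75), (76,81), (85,88), (91,98).
Number of components = 9

9


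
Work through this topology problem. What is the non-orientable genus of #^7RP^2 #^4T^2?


Since a >= 1, the sum is non-orientable; each T^2 can be replaced by RP^2 # RP^2 (since T^2#RP^2 = 3RP^2).
Total crosscaps k = 7 + 2*4 = 15.
Check via chi: chi = 7*1 + 4*0 - (7+4-1)*2 = -13 = 2 - k = -13. Consistent.

15


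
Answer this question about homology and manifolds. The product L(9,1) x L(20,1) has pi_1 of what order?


pi_1(X x Y) = pi_1(X) x pi_1(Y).
pi_1(L(9,1)) = Z/9, pi_1(L(20,1)) = Z/20.
|Z/9 x Z/20| = 9 * 20 = 180

180


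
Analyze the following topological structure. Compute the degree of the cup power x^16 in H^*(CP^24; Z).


|x| = 2 in H^*(CP^n).
|x^16| = 16 * |x| = 16 * 2 = 32

32


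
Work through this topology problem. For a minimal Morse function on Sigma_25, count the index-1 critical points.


A perfect Morse function has m_k = b_k.
For Sigma_25: b_0=1, b_1=2g=50, b_2=1.
Saddles m_1 = 2g = 50

50


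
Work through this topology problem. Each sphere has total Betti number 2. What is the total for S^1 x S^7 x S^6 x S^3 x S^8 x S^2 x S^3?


Total Betti number is multiplicative under products.
Each S^d (d>=1) has total Betti number 2.
There are 7 sphere factors.
Total = 2^7 = 128

128


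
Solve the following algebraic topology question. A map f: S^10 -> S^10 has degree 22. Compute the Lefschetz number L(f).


On S^10: L(f) = tr(f_0*) + (-1)^10 tr(f_10*) = 1 + (-1)^10 * deg(f).
L(f) = 1 + (-1)^10 * 22 = 1 + 22 = 23

23


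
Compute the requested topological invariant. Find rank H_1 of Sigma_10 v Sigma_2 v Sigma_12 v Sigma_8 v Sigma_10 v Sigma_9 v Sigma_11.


For a wedge X v Y: reduced H_k(X v Y) = H_k(X) + H_k(Y).
Each Sigma_g contributes b_1 = 2g.
b_1 = 20 + 4 + 24 + 16 + 20 + 18 + 22 = 124

124


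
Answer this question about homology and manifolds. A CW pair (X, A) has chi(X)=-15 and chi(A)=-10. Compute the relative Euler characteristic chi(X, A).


Relative Euler characteristic: chi(X, A) = chi(X) - chi(A).
= -15 - (-10) = -5

-5


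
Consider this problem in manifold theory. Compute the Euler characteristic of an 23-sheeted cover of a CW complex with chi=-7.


For a finite covering: chi(E) = (number of sheets) * chi(B).
chi(E) = 23 * (-7) = -161

-161


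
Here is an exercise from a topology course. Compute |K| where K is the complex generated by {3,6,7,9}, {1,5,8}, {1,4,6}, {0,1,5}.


Each maximal simplex on m vertices has 2^m - 1 nonempty faces.
Take the union (dedupe shared faces).
Total distinct faces = 31

31


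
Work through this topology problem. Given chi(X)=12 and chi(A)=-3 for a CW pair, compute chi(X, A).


Relative Euler characteristic: chi(X, A) = chi(X) - chi(A).
= 12 - (-3) = 15

15


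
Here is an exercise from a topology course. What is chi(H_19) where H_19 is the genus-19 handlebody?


A genus-g handlebody deformation retracts to a wedge of g circles.
chi(vee_g S^1) = 1 - g.
chi(H_19) = 1 - 19 = -18

-18


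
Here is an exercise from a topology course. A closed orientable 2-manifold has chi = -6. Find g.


chi = 2 - 2g for closed orientable surfaces.
-6 = 2 - 2g
2g = 2 - (-6) = 8
g = 4

4


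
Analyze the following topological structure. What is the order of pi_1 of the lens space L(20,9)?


pi_1(L(p,q)) = Z/pZ for any q coprime to p.
|pi_1(L(20,9))| = 20

20


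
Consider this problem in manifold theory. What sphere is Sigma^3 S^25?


Each suspension raises dimension by 1: Sigma S^n = S^{n+1}.
Sigma^3 S^25 = S^{25+3} = S^28

28


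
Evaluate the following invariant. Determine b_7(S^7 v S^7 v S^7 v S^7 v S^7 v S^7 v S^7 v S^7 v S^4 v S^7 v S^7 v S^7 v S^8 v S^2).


For a wedge of spheres, H_k (k>0) is free on one generator per sphere of dimension k.
Spheres of dimension 7: count = 11.
b_7 = 11

11


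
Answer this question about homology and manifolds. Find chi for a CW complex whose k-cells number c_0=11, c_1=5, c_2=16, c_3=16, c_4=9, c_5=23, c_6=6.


chi = sum_k (-1)^k c_k.
= (-1)^0*11 + (-1)^1*5 + (-1)^2*16 + (-1)^3*16 + (-1)^4*9 + (-1)^5*23 + (-1)^6*6
= (11) + (-5) + (16) + (-16) + (9) + (-23) + (6)
= -2

-2


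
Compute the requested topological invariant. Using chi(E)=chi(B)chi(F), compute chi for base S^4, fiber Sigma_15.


chi(S^4) = 2 (n even), chi(Sigma_15) = 2 - 2*15 = -28.
chi(E) = 2 * (-28) = -56

-56


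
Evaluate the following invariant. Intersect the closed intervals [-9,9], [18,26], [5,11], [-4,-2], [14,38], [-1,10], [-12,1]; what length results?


Intersection = [max(a_i), min(b_i)] = [18, -2].
Since 18 > -2, the intersection is empty.
Length = 0

0


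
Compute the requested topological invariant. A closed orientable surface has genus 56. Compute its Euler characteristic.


For a closed orientable surface of genus g: chi = 2 - 2g.
Here g = 56.
chi = 2 - 2*56 = 2 - 112 = -110

-110


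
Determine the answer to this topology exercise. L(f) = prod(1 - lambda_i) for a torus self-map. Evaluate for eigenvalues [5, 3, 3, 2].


For a torus self-map: L(f) = det(I - A) where A acts on H_1.
L(f) = (1-5) * (1-3) * (1-3) * (1-2) = -4 * -2 * -2 * -1 = 16

16


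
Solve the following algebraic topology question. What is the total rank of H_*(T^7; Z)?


b_k(T^7) = C(7,k), so the sum over k is sum_k C(7,k) = 2^7.
Total = 2^7 = 128

128


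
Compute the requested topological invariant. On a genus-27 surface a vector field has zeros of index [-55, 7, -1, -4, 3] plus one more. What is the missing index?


Poincare-Hopf: sum of indices = chi(M).
chi(Sigma_27) = 2 - 2*27 = -52.
Sum of known indices = -50.
x = chi - (sum known) = -52 - (-50) = -2

-2


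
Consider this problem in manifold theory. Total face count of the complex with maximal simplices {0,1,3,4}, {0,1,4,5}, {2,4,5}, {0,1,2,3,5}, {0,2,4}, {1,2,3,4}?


Each maximal simplex on m vertices has 2^m - 1 nonempty faces.
Take the union (dedupe shared faces).
Total distinct faces = 49

49


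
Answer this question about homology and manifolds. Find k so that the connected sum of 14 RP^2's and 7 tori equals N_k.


Since a >= 1, the sum is non-orientable; each T^2 can be replaced by RP^2 # RP^2 (since T^2#RP^2 = 3RP^2).
Total crosscaps k = 14 + 2*7 = 28.
Check via chi: chi = 14*1 + 7*0 - (14+7-1)*2 = -26 = 2 - k = -26. Consistent.

28


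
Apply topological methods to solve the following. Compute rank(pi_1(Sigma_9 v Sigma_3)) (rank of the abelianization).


For a wedge: H_1(A v B) = H_1(A) + H_1(B).
b_1(Sigma_9) = 18, b_1(Sigma_3) = 6.
b_1 = 18 + 6 = 24

24


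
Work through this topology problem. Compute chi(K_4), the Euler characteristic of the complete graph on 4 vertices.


K_4: V = 4, E = C(4,2) = 6.
chi = V - E = 4 - 6 = -2

-2
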